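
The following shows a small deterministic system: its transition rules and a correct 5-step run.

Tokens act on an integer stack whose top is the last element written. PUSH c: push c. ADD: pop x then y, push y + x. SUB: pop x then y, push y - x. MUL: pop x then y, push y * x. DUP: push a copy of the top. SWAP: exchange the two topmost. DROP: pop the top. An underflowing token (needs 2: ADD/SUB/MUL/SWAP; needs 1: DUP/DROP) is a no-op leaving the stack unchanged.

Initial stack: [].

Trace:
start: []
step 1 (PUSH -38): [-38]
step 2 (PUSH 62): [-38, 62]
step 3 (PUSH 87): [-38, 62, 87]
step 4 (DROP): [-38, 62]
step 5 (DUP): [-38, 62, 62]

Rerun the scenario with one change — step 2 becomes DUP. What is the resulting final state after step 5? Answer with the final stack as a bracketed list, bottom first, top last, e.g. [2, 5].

[-38, -38, -38]

(re-executing from step 2 with the substitution; state before step 2: [-38])
step 2 (DUP): [-38, -38]
step 3 (PUSH 87): [-38, -38, 87]
step 4 (DROP): [-38, -38]
step 5 (DUP): [-38, -38, -38]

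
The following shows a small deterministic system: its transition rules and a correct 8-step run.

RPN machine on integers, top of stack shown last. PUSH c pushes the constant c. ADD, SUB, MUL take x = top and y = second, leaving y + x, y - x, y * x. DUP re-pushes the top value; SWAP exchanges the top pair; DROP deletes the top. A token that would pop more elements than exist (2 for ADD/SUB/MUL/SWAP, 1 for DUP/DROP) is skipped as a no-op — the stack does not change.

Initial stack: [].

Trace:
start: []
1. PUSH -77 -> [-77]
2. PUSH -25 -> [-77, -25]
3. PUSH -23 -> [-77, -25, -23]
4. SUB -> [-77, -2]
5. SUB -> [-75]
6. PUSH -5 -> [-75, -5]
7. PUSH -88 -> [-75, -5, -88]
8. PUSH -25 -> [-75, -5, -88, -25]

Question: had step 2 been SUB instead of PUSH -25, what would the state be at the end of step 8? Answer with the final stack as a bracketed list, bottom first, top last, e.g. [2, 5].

[-54, -5, -88, -25]

(re-executing from step 2 with the substitution; state before step 2: [-77])
2. SUB -> [-77]
3. PUSH -23 -> [-77, -23]
4. SUB -> [-54]
5. SUB -> [-54]
6. PUSH -5 -> [-54, -5]
7. PUSH -88 -> [-54, -5, -88]
8. PUSH -25 -> [-54, -5, -88, -25]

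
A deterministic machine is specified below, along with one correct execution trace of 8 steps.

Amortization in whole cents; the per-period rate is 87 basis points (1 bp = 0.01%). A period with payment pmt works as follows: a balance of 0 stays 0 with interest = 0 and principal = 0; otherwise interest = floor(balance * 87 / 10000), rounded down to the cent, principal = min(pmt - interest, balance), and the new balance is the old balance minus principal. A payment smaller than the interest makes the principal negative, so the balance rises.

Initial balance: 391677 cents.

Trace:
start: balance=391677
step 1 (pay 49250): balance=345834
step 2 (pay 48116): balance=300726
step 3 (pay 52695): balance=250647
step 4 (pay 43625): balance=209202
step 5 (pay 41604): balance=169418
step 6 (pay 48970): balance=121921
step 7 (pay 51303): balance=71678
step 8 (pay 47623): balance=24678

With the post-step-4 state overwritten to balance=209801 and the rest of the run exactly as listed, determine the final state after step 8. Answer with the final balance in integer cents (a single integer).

25299

state after step 4 := balance=209801
step 5 (pay 41604): balance=170022
step 6 (pay 48970): balance=122531
step 7 (pay 51303): balance=72294
step 8 (pay 47623): balance=25299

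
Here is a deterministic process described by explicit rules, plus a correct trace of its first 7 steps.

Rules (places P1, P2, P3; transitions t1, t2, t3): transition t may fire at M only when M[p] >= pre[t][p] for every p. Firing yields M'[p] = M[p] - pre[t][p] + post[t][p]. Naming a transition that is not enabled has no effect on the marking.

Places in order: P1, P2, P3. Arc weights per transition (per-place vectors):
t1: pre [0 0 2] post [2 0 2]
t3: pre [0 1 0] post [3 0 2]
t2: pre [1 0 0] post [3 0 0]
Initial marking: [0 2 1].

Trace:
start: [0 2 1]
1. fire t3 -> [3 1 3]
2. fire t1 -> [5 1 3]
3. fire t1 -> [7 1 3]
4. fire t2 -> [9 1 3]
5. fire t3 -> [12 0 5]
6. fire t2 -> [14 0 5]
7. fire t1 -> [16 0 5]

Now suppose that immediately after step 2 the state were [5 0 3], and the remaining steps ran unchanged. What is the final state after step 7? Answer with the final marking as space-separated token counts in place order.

state after step 2 := [5 0 3]
3. fire t1 -> [7 0 3]
4. fire t2 -> [9 0 3]
5. fire t3 -> [9 0 3]
6. fire t2 -> [11 0 3]
7. fire t1 -> [13 0 3]

13 0 3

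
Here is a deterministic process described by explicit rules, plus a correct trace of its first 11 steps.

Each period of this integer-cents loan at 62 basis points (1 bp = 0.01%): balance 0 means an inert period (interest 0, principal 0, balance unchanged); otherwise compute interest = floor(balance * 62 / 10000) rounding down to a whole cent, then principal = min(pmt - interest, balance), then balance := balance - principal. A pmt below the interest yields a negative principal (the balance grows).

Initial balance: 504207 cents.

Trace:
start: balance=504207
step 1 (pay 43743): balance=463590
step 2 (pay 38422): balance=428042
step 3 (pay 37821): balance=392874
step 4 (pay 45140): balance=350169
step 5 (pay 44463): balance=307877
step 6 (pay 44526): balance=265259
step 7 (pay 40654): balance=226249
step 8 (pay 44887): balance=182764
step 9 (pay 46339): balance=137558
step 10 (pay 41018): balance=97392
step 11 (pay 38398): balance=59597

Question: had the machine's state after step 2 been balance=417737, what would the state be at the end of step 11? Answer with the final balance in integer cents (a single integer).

state after step 2 := balance=417737
step 3 (pay 37821): balance=382505
step 4 (pay 45140): balance=339736
step 5 (pay 44463): balance=297379
step 6 (pay 44526): balance=254696
step 7 (pay 40654): balance=215621
step 8 (pay 44887): balance=172070
step 9 (pay 46339): balance=126797
step 10 (pay 41018): balance=86565
step 11 (pay 38398): balance=48703

48703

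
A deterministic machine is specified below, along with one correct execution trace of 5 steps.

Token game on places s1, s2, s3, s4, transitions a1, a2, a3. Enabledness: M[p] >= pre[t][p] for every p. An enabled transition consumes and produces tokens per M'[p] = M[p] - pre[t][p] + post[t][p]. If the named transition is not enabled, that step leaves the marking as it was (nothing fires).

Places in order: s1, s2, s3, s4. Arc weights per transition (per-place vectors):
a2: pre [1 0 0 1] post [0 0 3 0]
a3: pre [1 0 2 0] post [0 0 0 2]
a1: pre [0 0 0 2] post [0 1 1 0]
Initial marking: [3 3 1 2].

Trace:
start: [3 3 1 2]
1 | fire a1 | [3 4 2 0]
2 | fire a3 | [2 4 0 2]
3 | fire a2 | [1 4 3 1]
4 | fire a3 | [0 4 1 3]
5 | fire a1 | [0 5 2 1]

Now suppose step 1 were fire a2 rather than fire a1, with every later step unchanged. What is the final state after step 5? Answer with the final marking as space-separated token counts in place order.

(re-executing from step 1 with the substitution; state before step 1: [3 3 1 2])
1 | fire a2 | [2 3 4 1]
2 | fire a3 | [1 3 2 3]
3 | fire a2 | [0 3 5 2]
4 | fire a3 | [0 3 5 2]
5 | fire a1 | [0 4 6 0]

0 4 6 0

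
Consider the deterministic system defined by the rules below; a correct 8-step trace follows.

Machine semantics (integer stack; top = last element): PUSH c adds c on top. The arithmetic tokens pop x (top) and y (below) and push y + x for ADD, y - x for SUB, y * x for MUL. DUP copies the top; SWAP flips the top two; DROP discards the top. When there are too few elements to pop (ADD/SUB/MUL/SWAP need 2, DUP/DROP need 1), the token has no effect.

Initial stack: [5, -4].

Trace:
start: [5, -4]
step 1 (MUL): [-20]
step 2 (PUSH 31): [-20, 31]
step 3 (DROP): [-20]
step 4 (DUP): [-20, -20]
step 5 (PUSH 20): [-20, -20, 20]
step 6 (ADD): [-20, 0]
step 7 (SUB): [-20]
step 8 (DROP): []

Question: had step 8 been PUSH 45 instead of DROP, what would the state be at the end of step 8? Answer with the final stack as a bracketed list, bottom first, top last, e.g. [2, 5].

[-20, 45]

(re-executing from step 8 with the substitution; state before step 8: [-20])
step 8 (PUSH 45): [-20, 45]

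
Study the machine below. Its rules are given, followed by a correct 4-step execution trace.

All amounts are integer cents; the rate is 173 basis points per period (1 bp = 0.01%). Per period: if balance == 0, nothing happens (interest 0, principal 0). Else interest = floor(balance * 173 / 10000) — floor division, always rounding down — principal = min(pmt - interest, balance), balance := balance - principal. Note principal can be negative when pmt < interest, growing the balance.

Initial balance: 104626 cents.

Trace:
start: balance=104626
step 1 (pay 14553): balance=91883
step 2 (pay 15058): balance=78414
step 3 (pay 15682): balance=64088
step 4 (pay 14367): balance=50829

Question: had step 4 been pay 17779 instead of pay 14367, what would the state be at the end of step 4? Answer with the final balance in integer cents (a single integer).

(re-executing from step 4 with the substitution; state before step 4: balance=64088)
step 4 (pay 17779): balance=47417

47417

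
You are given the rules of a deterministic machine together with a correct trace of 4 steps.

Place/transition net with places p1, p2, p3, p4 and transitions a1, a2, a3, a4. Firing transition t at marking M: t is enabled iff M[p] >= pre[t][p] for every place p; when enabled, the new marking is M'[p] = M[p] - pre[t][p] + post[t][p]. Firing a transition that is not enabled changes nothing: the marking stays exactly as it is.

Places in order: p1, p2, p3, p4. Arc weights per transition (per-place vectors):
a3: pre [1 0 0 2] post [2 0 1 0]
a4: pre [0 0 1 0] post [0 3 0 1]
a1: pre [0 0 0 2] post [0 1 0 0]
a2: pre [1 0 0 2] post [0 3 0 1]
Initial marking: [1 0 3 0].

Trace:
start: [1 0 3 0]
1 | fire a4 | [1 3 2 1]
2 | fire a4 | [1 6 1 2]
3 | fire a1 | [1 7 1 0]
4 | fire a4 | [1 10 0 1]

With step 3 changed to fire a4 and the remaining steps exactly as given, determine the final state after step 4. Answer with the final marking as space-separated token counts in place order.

(re-executing from step 3 with the substitution; state before step 3: [1 6 1 2])
3 | fire a4 | [1 9 0 3]
4 | fire a4 | [1 9 0 3]

1 9 0 3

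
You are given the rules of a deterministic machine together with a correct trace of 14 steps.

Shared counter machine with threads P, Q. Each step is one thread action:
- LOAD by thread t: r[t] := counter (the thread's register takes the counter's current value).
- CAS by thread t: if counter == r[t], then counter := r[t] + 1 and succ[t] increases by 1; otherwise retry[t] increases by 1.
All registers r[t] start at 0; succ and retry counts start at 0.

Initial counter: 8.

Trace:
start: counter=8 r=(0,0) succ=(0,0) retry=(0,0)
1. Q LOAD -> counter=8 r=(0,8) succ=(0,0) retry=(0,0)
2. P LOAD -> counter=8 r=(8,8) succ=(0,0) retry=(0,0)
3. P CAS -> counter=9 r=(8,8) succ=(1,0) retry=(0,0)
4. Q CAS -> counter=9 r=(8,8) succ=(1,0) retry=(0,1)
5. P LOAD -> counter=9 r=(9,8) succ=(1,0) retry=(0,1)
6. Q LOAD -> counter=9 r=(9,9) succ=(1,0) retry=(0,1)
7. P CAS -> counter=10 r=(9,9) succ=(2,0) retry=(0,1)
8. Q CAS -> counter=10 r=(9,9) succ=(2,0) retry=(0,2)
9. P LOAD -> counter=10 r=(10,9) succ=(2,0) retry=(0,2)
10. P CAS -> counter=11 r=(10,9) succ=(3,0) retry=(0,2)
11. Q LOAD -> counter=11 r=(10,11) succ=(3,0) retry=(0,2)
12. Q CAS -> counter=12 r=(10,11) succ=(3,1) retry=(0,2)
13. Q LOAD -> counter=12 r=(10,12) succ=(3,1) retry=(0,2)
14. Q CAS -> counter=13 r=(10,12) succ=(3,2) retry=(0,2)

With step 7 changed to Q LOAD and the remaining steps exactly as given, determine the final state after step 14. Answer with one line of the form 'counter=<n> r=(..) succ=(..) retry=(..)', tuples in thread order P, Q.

(re-executing from step 7 with the substitution; state before step 7: counter=9 r=(9,9) succ=(1,0) retry=(0,1))
7. Q LOAD -> counter=9 r=(9,9) succ=(1,0) retry=(0,1)
8. Q CAS -> counter=10 r=(9,9) succ=(1,1) retry=(0,1)
9. P LOAD -> counter=10 r=(10,9) succ=(1,1) retry=(0,1)
10. P CAS -> counter=11 r=(10,9) succ=(2,1) retry=(0,1)
11. Q LOAD -> counter=11 r=(10,11) succ=(2,1) retry=(0,1)
12. Q CAS -> counter=12 r=(10,11) succ=(2,2) retry=(0,1)
13. Q LOAD -> counter=12 r=(10,12) succ=(2,2) retry=(0,1)
14. Q CAS -> counter=13 r=(10,12) succ=(2,3) retry=(0,1)

counter=13 r=(10,12) succ=(2,3) retry=(0,1)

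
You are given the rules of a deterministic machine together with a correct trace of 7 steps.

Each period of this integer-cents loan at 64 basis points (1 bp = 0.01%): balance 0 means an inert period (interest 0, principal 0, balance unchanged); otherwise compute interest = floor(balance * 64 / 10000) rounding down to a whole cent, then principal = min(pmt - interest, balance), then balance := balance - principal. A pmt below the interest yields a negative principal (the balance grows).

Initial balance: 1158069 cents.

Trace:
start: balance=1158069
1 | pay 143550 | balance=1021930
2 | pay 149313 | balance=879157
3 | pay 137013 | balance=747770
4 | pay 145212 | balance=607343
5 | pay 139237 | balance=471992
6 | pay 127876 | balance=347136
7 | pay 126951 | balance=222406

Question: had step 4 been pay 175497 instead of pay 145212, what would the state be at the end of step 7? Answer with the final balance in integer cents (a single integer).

(re-executing from step 4 with the substitution; state before step 4: balance=747770)
4 | pay 175497 | balance=577058
5 | pay 139237 | balance=441514
6 | pay 127876 | balance=316463
7 | pay 126951 | balance=191537

191537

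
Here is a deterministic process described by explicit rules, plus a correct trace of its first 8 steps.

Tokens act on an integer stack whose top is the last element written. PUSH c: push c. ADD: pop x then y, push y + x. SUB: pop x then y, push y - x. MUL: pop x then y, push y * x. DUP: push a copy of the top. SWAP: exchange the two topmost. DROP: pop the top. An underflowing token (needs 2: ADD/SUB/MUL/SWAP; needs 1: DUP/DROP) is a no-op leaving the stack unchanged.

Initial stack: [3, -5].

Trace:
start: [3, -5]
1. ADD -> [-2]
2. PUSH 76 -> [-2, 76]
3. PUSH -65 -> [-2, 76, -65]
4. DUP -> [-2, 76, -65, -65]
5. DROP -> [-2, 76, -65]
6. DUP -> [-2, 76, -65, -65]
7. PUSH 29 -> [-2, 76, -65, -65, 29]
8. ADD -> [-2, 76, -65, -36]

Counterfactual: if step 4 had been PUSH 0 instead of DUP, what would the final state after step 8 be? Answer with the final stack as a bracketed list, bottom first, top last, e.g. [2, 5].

(re-executing from step 4 with the substitution; state before step 4: [-2, 76, -65])
4. PUSH 0 -> [-2, 76, -65, 0]
5. DROP -> [-2, 76, -65]
6. DUP -> [-2, 76, -65, -65]
7. PUSH 29 -> [-2, 76, -65, -65, 29]
8. ADD -> [-2, 76, -65, -36]

[-2, 76, -65, -36]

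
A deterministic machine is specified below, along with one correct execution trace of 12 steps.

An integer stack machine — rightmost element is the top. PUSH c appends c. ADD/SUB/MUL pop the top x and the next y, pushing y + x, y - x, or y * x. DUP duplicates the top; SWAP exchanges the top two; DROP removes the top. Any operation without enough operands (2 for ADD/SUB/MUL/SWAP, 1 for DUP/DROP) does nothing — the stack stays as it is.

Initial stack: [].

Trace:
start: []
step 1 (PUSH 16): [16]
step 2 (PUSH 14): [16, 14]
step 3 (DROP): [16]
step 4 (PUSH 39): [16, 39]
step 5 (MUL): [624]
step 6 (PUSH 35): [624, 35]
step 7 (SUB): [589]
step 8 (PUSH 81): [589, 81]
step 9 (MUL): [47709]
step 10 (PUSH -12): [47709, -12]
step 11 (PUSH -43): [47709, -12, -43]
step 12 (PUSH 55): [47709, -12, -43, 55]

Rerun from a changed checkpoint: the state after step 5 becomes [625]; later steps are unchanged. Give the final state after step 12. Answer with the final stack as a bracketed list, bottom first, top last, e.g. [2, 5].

[47790, -12, -43, 55]

state after step 5 := [625]
step 6 (PUSH 35): [625, 35]
step 7 (SUB): [590]
step 8 (PUSH 81): [590, 81]
step 9 (MUL): [47790]
step 10 (PUSH -12): [47790, -12]
step 11 (PUSH -43): [47790, -12, -43]
step 12 (PUSH 55): [47790, -12, -43, 55]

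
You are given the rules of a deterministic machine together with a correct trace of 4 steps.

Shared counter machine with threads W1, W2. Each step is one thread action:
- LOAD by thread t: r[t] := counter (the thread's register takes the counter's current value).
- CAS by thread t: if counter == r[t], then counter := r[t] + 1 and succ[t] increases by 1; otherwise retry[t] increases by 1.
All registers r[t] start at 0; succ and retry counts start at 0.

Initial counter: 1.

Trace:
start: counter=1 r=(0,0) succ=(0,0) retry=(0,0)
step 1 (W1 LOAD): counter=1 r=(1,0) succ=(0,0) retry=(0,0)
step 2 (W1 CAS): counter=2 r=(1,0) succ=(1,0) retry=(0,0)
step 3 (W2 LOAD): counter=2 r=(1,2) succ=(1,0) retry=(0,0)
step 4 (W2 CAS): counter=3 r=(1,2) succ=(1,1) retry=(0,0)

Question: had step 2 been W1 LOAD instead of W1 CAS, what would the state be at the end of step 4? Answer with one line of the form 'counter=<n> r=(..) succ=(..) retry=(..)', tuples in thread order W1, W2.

(re-executing from step 2 with the substitution; state before step 2: counter=1 r=(1,0) succ=(0,0) retry=(0,0))
step 2 (W1 LOAD): counter=1 r=(1,0) succ=(0,0) retry=(0,0)
step 3 (W2 LOAD): counter=1 r=(1,1) succ=(0,0) retry=(0,0)
step 4 (W2 CAS): counter=2 r=(1,1) succ=(0,1) retry=(0,0)

counter=2 r=(1,1) succ=(0,1) retry=(0,0)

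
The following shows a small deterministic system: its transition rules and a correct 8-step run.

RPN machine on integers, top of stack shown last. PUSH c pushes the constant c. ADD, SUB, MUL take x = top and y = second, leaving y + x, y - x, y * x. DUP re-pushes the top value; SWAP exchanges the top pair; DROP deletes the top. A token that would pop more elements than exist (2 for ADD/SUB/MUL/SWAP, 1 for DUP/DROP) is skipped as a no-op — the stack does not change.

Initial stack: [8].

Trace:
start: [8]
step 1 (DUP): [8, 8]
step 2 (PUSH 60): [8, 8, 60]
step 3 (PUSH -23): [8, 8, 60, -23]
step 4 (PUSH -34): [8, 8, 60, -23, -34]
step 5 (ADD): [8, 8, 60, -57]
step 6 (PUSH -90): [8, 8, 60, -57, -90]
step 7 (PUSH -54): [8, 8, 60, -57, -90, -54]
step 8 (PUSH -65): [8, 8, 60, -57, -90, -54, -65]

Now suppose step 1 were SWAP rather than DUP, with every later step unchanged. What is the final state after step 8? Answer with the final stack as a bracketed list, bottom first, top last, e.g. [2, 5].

[8, 60, -57, -90, -54, -65]

(re-executing from step 1 with the substitution; state before step 1: [8])
step 1 (SWAP): [8]
step 2 (PUSH 60): [8, 60]
step 3 (PUSH -23): [8, 60, -23]
step 4 (PUSH -34): [8, 60, -23, -34]
step 5 (ADD): [8, 60, -57]
step 6 (PUSH -90): [8, 60, -57, -90]
step 7 (PUSH -54): [8, 60, -57, -90, -54]
step 8 (PUSH -65): [8, 60, -57, -90, -54, -65]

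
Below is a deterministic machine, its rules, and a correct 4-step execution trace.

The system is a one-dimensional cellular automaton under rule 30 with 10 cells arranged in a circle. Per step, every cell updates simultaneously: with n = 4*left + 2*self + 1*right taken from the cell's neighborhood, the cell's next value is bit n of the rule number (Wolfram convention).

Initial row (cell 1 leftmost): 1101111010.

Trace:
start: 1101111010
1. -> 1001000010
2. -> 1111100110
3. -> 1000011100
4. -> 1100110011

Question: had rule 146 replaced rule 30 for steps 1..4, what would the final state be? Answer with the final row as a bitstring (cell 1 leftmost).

(re-executing steps 1..4 under rule 146; state before step 1: 1101111010)
1. -> 0000110000
2. -> 0001001000
3. -> 0010110100
4. -> 0100000010

0100000010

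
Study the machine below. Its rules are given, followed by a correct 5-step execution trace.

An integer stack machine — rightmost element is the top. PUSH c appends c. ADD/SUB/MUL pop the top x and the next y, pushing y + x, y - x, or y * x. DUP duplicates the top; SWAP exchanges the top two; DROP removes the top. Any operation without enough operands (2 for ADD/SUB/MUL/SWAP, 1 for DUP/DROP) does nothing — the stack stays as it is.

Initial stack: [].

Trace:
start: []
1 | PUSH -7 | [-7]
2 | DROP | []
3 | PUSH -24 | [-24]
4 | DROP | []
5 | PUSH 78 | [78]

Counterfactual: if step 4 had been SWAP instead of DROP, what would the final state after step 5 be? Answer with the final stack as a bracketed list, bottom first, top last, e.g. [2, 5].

[-24, 78]

(re-executing from step 4 with the substitution; state before step 4: [-24])
4 | SWAP | [-24]
5 | PUSH 78 | [-24, 78]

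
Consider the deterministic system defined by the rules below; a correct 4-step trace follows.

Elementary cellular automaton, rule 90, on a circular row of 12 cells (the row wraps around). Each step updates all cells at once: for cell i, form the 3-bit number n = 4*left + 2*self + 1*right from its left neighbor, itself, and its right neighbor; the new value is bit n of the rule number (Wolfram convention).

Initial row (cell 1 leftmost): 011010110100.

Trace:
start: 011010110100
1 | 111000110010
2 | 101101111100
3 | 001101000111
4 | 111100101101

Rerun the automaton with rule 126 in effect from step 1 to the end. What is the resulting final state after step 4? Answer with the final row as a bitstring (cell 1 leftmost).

(re-executing steps 1..4 under rule 126; state before step 1: 011010110100)
1 | 111111111110
2 | 100000000011
3 | 110000000110
4 | 111000001111

111000001111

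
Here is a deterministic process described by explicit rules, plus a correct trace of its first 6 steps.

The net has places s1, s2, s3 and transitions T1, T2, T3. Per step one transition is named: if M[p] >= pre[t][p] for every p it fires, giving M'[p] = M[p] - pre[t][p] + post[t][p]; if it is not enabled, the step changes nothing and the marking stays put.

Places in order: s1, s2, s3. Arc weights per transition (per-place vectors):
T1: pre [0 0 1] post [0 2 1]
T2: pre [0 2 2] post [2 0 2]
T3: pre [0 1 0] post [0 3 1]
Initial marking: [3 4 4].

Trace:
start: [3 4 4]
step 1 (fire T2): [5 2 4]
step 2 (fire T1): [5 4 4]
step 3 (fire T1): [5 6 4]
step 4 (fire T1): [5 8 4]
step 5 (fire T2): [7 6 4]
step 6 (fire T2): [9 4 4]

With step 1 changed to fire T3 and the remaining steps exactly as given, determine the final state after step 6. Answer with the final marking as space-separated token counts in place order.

(re-executing from step 1 with the substitution; state before step 1: [3 4 4])
step 1 (fire T3): [3 6 5]
step 2 (fire T1): [3 8 5]
step 3 (fire T1): [3 10 5]
step 4 (fire T1): [3 12 5]
step 5 (fire T2): [5 10 5]
step 6 (fire T2): [7 8 5]

7 8 5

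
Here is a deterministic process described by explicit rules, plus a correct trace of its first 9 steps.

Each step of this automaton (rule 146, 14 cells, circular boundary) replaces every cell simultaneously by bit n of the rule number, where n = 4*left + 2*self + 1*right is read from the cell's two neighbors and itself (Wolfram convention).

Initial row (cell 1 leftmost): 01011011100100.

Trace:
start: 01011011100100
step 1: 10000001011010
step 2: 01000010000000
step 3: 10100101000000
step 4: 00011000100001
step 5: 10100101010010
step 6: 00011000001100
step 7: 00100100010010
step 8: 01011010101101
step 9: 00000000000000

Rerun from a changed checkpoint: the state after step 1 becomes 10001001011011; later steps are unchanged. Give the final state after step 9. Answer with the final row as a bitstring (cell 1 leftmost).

state after step 1 := 10001001011011
step 2: 01010110000001
step 3: 00000001000010
step 4: 00000010100101
step 5: 10000100011000
step 6: 01001010100101
step 7: 00110000011000
step 8: 01001000100100
step 9: 10110101011010

10110101011010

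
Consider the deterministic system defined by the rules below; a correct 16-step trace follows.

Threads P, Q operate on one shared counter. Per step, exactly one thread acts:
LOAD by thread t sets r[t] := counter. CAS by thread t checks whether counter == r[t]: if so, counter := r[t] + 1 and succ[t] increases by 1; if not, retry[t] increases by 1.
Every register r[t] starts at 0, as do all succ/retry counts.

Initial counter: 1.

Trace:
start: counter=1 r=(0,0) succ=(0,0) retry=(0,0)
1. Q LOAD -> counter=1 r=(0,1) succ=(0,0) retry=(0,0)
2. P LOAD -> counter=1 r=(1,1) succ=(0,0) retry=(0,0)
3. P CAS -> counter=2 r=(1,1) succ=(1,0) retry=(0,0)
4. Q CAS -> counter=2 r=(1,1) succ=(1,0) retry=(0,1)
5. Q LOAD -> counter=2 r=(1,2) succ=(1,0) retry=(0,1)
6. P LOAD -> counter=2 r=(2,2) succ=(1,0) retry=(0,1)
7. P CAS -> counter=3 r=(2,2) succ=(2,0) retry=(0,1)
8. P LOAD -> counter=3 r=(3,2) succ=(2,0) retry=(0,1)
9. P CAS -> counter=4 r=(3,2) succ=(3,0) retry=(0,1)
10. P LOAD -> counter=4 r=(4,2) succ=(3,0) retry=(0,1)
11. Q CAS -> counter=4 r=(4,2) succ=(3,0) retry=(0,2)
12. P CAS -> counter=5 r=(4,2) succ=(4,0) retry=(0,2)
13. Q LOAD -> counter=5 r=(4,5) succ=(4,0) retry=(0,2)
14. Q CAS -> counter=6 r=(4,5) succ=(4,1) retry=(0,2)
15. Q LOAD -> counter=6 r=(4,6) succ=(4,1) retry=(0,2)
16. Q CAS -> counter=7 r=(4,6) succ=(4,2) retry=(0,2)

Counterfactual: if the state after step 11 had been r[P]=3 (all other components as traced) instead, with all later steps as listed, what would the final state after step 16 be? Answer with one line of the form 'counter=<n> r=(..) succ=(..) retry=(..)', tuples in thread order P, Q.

state after step 11 := counter=4 r=(3,2) succ=(3,0) retry=(0,2)
12. P CAS -> counter=4 r=(3,2) succ=(3,0) retry=(1,2)
13. Q LOAD -> counter=4 r=(3,4) succ=(3,0) retry=(1,2)
14. Q CAS -> counter=5 r=(3,4) succ=(3,1) retry=(1,2)
15. Q LOAD -> counter=5 r=(3,5) succ=(3,1) retry=(1,2)
16. Q CAS -> counter=6 r=(3,5) succ=(3,2) retry=(1,2)

counter=6 r=(3,5) succ=(3,2) retry=(1,2)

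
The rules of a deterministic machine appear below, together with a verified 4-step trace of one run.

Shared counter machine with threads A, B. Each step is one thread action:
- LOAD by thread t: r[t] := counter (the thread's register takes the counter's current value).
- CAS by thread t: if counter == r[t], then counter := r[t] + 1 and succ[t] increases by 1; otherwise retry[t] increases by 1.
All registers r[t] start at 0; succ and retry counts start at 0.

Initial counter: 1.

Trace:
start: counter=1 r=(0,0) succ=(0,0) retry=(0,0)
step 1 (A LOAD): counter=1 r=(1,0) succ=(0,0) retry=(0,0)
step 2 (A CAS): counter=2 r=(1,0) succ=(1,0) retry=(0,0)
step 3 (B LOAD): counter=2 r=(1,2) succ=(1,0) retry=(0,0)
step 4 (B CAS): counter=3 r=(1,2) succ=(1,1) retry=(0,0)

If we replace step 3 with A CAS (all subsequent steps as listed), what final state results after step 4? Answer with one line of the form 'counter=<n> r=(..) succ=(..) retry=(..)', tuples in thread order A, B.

(re-executing from step 3 with the substitution; state before step 3: counter=2 r=(1,0) succ=(1,0) retry=(0,0))
step 3 (A CAS): counter=2 r=(1,0) succ=(1,0) retry=(1,0)
step 4 (B CAS): counter=2 r=(1,0) succ=(1,0) retry=(1,1)

counter=2 r=(1,0) succ=(1,0) retry=(1,1)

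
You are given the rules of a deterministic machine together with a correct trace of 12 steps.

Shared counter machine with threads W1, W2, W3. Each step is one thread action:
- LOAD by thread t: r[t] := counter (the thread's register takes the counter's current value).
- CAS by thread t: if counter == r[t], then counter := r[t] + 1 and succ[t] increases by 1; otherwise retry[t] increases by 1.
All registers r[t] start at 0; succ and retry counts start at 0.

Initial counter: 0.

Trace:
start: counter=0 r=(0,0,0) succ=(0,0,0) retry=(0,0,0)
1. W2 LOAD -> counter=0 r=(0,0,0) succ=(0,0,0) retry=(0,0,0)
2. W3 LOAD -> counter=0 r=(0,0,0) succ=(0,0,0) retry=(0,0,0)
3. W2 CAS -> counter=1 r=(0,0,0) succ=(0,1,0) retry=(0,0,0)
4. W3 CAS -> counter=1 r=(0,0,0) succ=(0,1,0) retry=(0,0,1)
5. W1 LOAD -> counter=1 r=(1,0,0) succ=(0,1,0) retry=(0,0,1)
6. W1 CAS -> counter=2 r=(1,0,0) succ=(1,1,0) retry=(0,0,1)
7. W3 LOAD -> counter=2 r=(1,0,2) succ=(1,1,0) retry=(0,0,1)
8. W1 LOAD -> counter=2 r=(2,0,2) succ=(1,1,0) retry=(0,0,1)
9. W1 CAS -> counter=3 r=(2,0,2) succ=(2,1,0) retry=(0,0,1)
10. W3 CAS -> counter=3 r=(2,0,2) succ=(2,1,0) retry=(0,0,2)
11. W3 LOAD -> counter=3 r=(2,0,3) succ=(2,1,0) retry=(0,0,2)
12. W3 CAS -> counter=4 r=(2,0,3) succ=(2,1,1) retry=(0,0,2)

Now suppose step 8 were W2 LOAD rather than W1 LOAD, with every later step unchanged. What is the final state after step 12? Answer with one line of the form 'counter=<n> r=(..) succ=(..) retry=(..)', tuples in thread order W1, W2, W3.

counter=4 r=(1,2,3) succ=(1,1,2) retry=(1,0,1)

(re-executing from step 8 with the substitution; state before step 8: counter=2 r=(1,0,2) succ=(1,1,0) retry=(0,0,1))
8. W2 LOAD -> counter=2 r=(1,2,2) succ=(1,1,0) retry=(0,0,1)
9. W1 CAS -> counter=2 r=(1,2,2) succ=(1,1,0) retry=(1,0,1)
10. W3 CAS -> counter=3 r=(1,2,2) succ=(1,1,1) retry=(1,0,1)
11. W3 LOAD -> counter=3 r=(1,2,3) succ=(1,1,1) retry=(1,0,1)
12. W3 CAS -> counter=4 r=(1,2,3) succ=(1,1,2) retry=(1,0,1)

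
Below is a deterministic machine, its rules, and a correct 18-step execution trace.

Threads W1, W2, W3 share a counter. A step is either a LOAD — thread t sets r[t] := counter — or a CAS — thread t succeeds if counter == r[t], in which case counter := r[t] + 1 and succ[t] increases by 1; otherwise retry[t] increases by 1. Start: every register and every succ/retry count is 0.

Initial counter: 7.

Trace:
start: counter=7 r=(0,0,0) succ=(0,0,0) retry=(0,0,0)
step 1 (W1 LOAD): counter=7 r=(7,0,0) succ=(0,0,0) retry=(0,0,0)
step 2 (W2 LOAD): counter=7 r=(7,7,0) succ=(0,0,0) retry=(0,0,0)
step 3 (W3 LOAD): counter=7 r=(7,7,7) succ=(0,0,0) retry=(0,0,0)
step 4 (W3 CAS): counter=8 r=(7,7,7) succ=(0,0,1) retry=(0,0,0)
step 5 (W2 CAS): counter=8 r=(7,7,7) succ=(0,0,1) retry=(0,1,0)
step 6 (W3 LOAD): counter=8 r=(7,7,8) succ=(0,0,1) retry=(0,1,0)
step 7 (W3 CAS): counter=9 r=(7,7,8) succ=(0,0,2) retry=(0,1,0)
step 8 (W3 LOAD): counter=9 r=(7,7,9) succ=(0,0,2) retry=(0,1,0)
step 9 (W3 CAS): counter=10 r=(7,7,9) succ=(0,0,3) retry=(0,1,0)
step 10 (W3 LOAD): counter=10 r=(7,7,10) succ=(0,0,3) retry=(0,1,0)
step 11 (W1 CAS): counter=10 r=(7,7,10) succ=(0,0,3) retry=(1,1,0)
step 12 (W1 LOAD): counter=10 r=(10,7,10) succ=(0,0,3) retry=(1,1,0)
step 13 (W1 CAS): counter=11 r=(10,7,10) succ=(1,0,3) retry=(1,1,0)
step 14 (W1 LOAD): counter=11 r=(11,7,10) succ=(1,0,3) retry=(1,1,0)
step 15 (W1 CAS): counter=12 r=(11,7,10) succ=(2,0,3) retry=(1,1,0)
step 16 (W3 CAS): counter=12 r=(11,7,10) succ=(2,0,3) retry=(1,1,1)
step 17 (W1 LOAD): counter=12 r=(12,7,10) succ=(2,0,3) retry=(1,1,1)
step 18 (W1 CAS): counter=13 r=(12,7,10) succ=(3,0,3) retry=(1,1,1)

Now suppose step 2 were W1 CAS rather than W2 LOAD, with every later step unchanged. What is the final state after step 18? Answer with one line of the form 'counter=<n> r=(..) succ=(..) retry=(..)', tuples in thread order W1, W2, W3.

(re-executing from step 2 with the substitution; state before step 2: counter=7 r=(7,0,0) succ=(0,0,0) retry=(0,0,0))
step 2 (W1 CAS): counter=8 r=(7,0,0) succ=(1,0,0) retry=(0,0,0)
step 3 (W3 LOAD): counter=8 r=(7,0,8) succ=(1,0,0) retry=(0,0,0)
step 4 (W3 CAS): counter=9 r=(7,0,8) succ=(1,0,1) retry=(0,0,0)
step 5 (W2 CAS): counter=9 r=(7,0,8) succ=(1,0,1) retry=(0,1,0)
step 6 (W3 LOAD): counter=9 r=(7,0,9) succ=(1,0,1) retry=(0,1,0)
step 7 (W3 CAS): counter=10 r=(7,0,9) succ=(1,0,2) retry=(0,1,0)
step 8 (W3 LOAD): counter=10 r=(7,0,10) succ=(1,0,2) retry=(0,1,0)
step 9 (W3 CAS): counter=11 r=(7,0,10) succ=(1,0,3) retry=(0,1,0)
step 10 (W3 LOAD): counter=11 r=(7,0,11) succ=(1,0,3) retry=(0,1,0)
step 11 (W1 CAS): counter=11 r=(7,0,11) succ=(1,0,3) retry=(1,1,0)
step 12 (W1 LOAD): counter=11 r=(11,0,11) succ=(1,0,3) retry=(1,1,0)
step 13 (W1 CAS): counter=12 r=(11,0,11) succ=(2,0,3) retry=(1,1,0)
step 14 (W1 LOAD): counter=12 r=(12,0,11) succ=(2,0,3) retry=(1,1,0)
step 15 (W1 CAS): counter=13 r=(12,0,11) succ=(3,0,3) retry=(1,1,0)
step 16 (W3 CAS): counter=13 r=(12,0,11) succ=(3,0,3) retry=(1,1,1)
step 17 (W1 LOAD): counter=13 r=(13,0,11) succ=(3,0,3) retry=(1,1,1)
step 18 (W1 CAS): counter=14 r=(13,0,11) succ=(4,0,3) retry=(1,1,1)

counter=14 r=(13,0,11) succ=(4,0,3) retry=(1,1,1)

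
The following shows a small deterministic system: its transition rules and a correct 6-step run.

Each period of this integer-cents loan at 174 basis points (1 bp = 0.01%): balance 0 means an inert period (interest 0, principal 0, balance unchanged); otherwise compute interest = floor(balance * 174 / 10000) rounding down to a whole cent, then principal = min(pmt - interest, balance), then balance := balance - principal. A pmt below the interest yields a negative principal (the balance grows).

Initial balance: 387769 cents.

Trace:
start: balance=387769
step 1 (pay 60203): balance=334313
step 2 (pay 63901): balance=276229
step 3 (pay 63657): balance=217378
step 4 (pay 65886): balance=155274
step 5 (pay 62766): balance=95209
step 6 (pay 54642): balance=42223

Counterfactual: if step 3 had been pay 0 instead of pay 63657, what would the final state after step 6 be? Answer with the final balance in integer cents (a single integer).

(re-executing from step 3 with the substitution; state before step 3: balance=276229)
step 3 (pay 0): balance=281035
step 4 (pay 65886): balance=220039
step 5 (pay 62766): balance=161101
step 6 (pay 54642): balance=109262

109262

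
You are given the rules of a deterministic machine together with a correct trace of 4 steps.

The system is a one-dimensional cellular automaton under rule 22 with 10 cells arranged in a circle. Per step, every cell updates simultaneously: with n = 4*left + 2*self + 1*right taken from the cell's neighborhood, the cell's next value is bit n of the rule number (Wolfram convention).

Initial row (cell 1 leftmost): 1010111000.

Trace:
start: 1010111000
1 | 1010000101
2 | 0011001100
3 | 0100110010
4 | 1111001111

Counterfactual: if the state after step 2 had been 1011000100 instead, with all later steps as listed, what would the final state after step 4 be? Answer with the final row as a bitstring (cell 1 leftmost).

state after step 2 := 1011000100
3 | 1000101111
4 | 0101100000

0101100000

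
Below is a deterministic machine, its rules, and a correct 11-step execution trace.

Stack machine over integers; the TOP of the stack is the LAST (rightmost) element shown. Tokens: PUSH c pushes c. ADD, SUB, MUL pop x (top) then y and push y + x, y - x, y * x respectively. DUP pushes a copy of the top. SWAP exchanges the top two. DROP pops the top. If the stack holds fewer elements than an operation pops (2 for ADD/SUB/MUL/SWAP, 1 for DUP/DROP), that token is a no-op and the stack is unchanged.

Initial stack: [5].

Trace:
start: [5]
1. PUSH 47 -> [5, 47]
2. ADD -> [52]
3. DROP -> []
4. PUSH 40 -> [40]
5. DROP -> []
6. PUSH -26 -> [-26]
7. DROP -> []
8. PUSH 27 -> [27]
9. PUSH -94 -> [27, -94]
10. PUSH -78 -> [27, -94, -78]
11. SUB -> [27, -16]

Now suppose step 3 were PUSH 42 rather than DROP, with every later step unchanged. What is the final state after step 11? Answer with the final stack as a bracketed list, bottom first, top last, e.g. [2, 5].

[52, 42, 27, -16]

(re-executing from step 3 with the substitution; state before step 3: [52])
3. PUSH 42 -> [52, 42]
4. PUSH 40 -> [52, 42, 40]
5. DROP -> [52, 42]
6. PUSH -26 -> [52, 42, -26]
7. DROP -> [52, 42]
8. PUSH 27 -> [52, 42, 27]
9. PUSH -94 -> [52, 42, 27, -94]
10. PUSH -78 -> [52, 42, 27, -94, -78]
11. SUB -> [52, 42, 27, -16]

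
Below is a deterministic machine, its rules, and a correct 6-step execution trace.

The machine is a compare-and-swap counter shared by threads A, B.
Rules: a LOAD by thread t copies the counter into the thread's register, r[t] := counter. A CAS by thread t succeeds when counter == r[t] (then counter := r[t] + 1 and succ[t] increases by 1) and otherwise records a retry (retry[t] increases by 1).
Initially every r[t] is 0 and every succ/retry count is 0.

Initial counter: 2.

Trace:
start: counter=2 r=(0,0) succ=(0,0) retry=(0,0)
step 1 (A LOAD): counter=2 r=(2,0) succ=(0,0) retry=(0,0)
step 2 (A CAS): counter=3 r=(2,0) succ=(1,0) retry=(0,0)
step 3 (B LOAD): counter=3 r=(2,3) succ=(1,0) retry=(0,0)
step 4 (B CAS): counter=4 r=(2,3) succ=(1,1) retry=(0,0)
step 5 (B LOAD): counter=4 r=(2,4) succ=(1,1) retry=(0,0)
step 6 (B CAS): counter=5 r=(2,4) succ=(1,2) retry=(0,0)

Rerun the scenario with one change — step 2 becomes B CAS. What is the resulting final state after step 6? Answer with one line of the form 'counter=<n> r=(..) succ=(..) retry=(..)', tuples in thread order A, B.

counter=4 r=(2,3) succ=(0,2) retry=(0,1)

(re-executing from step 2 with the substitution; state before step 2: counter=2 r=(2,0) succ=(0,0) retry=(0,0))
step 2 (B CAS): counter=2 r=(2,0) succ=(0,0) retry=(0,1)
step 3 (B LOAD): counter=2 r=(2,2) succ=(0,0) retry=(0,1)
step 4 (B CAS): counter=3 r=(2,2) succ=(0,1) retry=(0,1)
step 5 (B LOAD): counter=3 r=(2,3) succ=(0,1) retry=(0,1)
step 6 (B CAS): counter=4 r=(2,3) succ=(0,2) retry=(0,1)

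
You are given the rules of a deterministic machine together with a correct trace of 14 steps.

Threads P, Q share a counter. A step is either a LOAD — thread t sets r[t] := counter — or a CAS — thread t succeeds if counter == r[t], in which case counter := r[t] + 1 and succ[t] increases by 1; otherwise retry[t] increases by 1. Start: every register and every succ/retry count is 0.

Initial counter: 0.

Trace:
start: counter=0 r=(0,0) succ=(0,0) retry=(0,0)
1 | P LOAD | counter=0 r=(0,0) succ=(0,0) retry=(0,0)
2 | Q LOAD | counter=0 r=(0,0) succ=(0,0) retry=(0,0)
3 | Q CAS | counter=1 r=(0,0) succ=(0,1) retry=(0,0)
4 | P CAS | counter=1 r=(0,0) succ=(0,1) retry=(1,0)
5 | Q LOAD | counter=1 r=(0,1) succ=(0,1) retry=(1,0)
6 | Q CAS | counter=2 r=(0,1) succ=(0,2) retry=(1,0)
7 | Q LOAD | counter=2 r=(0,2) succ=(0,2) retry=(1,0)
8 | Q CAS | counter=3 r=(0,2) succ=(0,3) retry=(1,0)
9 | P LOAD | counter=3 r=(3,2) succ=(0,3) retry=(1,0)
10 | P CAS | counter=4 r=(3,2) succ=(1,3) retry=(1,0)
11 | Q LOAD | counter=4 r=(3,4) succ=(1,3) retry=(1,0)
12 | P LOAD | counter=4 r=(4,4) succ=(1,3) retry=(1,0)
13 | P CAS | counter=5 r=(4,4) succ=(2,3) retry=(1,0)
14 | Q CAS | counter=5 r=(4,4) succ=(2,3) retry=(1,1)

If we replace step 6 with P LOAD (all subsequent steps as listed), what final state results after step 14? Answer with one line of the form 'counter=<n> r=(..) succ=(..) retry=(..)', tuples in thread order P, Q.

(re-executing from step 6 with the substitution; state before step 6: counter=1 r=(0,1) succ=(0,1) retry=(1,0))
6 | P LOAD | counter=1 r=(1,1) succ=(0,1) retry=(1,0)
7 | Q LOAD | counter=1 r=(1,1) succ=(0,1) retry=(1,0)
8 | Q CAS | counter=2 r=(1,1) succ=(0,2) retry=(1,0)
9 | P LOAD | counter=2 r=(2,1) succ=(0,2) retry=(1,0)
10 | P CAS | counter=3 r=(2,1) succ=(1,2) retry=(1,0)
11 | Q LOAD | counter=3 r=(2,3) succ=(1,2) retry=(1,0)
12 | P LOAD | counter=3 r=(3,3) succ=(1,2) retry=(1,0)
13 | P CAS | counter=4 r=(3,3) succ=(2,2) retry=(1,0)
14 | Q CAS | counter=4 r=(3,3) succ=(2,2) retry=(1,1)

counter=4 r=(3,3) succ=(2,2) retry=(1,1)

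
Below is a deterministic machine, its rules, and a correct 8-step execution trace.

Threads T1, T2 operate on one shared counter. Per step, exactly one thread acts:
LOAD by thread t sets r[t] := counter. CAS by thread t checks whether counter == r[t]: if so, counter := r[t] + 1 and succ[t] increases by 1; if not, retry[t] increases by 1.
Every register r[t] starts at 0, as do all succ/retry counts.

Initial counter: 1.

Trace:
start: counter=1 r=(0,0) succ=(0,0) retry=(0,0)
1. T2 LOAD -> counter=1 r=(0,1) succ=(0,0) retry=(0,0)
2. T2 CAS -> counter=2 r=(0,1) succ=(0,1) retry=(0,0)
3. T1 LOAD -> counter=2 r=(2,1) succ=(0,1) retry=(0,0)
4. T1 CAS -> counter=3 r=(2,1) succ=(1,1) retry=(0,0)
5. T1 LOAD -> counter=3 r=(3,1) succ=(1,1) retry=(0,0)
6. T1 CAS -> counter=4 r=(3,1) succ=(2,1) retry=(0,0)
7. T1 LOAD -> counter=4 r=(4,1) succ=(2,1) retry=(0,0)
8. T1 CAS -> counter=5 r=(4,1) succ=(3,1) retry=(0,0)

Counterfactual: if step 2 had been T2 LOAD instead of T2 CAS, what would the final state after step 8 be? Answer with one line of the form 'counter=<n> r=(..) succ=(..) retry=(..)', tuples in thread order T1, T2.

(re-executing from step 2 with the substitution; state before step 2: counter=1 r=(0,1) succ=(0,0) retry=(0,0))
2. T2 LOAD -> counter=1 r=(0,1) succ=(0,0) retry=(0,0)
3. T1 LOAD -> counter=1 r=(1,1) succ=(0,0) retry=(0,0)
4. T1 CAS -> counter=2 r=(1,1) succ=(1,0) retry=(0,0)
5. T1 LOAD -> counter=2 r=(2,1) succ=(1,0) retry=(0,0)
6. T1 CAS -> counter=3 r=(2,1) succ=(2,0) retry=(0,0)
7. T1 LOAD -> counter=3 r=(3,1) succ=(2,0) retry=(0,0)
8. T1 CAS -> counter=4 r=(3,1) succ=(3,0) retry=(0,0)

counter=4 r=(3,1) succ=(3,0) retry=(0,0)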